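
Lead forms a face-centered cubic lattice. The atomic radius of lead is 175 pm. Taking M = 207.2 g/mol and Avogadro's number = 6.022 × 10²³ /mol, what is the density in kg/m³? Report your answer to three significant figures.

11300 kg/m³

In an FCC lattice, atoms touch along the face diagonal, so √2·a = 4r, giving a = 495.0 pm = 4.950 × 10^-8 cm.
With Z = 4, ρ = Z·M/(N_A·a³) = 4 × 207.2 / (6.022 × 10²³ × 1.213 × 10^-22) = 11.35 g/cm³ = 11300 kg/m³.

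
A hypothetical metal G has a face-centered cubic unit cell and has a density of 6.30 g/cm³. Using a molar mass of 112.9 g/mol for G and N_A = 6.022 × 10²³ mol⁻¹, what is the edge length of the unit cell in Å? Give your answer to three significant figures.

4.92 Å

With Z = 4 atoms per FCC cell, a³ = Z·M/(N_A·ρ) = 4 × 112.9 / (6.022 × 10²³ × 6.300 g/cm³) = 1.190 × 10^-22 cm³.
a = (1.190 × 10^-22)^(1/3) = 4.919 × 10^-8 cm = 4.92 Å.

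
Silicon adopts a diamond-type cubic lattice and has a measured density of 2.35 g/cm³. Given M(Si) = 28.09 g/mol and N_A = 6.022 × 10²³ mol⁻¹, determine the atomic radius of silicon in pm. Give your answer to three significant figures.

For a diamond cubic cell (Z = 8), a³ = Z·M/(N_A·ρ) = 8 × 28.09 / (6.022 × 10²³ × 2.350) = 1.588 × 10^-22 cm³, so a = 5.415 × 10^-8 cm = 541.5 pm.
Nearest neighbors lie along the body diagonal with √3·a = 8r, so r = 0.2165 × a = 117 pm.

117 pm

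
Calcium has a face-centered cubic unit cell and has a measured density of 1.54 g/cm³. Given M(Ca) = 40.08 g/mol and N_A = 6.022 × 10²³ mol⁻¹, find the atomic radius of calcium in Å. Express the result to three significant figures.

1.97 Å

For an FCC cell (Z = 4), a³ = Z·M/(N_A·ρ) = 4 × 40.08 / (6.022 × 10²³ × 1.540) = 1.729 × 10^-22 cm³, so a = 5.571 × 10^-8 cm = 5.571 Å.
Atoms touch along the face diagonal, so √2·a = 4r, so r = 0.3536 × a = 1.97 Å.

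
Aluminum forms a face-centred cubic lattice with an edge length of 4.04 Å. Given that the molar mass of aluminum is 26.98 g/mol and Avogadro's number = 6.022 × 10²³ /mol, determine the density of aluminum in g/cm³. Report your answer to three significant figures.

2.72 g/cm³

An FCC unit cell contains Z = 4 atoms.
Cell volume: a³ = (4.04 Å)³ = (4.040 × 10^-8 cm)³ = 6.594 × 10^-23 cm³.
ρ = Z·M/(N_A·a³) = 4 × 26.98 / (6.022 × 10²³ × 6.594 × 10^-23) = 2.718 g/cm³.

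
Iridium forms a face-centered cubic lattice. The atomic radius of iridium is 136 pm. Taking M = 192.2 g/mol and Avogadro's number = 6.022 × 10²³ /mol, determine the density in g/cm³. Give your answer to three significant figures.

In an FCC lattice, atoms touch along the face diagonal, so √2·a = 4r, giving a = 384.7 pm = 3.847 × 10^-8 cm.
With Z = 4, ρ = Z·M/(N_A·a³) = 4 × 192.2 / (6.022 × 10²³ × 5.692 × 10^-23) = 22.43 g/cm³.

22.4 g/cm³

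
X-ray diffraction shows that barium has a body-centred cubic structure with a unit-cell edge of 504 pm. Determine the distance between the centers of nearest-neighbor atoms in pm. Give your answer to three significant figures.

In a BCC structure, atoms touch along the body diagonal, so √3·a = 4r; the nearest-neighbor distance equals 2r = 0.8660·a.
d = 0.8660 × 504 = 436 pm.

436 pm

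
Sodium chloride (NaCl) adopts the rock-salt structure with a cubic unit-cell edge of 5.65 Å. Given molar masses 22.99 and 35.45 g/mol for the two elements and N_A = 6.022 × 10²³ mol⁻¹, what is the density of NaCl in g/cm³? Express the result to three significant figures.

2.15 g/cm³

The rock-salt structure contains Z = 4 formula units per cell; M(NaCl) = 22.99 + 35.45 = 58.44 g/mol.
a³ = (5.650 × 10^-8 cm)³ = 1.804 × 10^-22 cm³.
ρ = 4 × 58.44 / (6.022 × 10²³ × 1.804 × 10^-22) = 2.152 g/cm³.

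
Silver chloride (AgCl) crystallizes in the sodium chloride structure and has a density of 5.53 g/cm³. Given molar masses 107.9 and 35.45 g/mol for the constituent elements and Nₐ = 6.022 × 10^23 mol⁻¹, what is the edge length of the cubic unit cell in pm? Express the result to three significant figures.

M(AgCl) = 143.35 g/mol; Z = 4 formula units per cell.
a³ = Z·M/(N_A·ρ) = 4 × 143.35 / (6.022 × 10²³ × 5.53) = 1.722 × 10^-22 cm³, so a = 5.563 × 10^-8 cm = 556 pm.

556 pm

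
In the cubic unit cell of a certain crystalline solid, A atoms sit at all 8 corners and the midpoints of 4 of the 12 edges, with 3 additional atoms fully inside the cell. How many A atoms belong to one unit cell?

5

Corner atoms are shared by 8 cells (1/8 each), edge atoms by 4 (1/4 each), interior atoms are unshared.
Net atoms = 8 × 1/8 + 4 × 1/4 + 3 = 1 + 1 + 3 = 5.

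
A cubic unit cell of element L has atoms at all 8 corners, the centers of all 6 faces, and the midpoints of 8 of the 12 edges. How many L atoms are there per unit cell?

Corner atoms are shared by 8 cells (1/8 each), face atoms by 2 (1/2 each), edge atoms by 4 (1/4 each).
Net atoms = 8 × 1/8 + 6 × 1/2 + 8 × 1/4 = 1 + 3 + 2 = 6.

6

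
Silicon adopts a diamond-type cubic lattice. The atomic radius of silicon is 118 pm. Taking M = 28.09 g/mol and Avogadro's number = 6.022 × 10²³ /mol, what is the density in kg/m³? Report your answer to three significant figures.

In a diamond cubic lattice, nearest neighbors lie along the body diagonal with √3·a = 8r, giving a = 545.0 pm = 5.450 × 10^-8 cm.
With Z = 8, ρ = Z·M/(N_A·a³) = 8 × 28.09 / (6.022 × 10²³ × 1.619 × 10^-22) = 2.305 g/cm³ = 2300 kg/m³.

2300 kg/m³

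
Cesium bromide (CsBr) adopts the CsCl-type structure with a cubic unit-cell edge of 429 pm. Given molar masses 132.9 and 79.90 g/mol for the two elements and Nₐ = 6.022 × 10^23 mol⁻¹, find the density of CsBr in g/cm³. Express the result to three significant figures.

4.48 g/cm³

The CsCl-type structure contains Z = 1 formula unit per cell; M(CsBr) = 132.9 + 79.90 = 212.8 g/mol.
a³ = (4.290 × 10^-8 cm)³ = 7.895 × 10^-23 cm³.
ρ = 1 × 212.8 / (6.022 × 10²³ × 7.895 × 10^-23) = 4.476 g/cm³.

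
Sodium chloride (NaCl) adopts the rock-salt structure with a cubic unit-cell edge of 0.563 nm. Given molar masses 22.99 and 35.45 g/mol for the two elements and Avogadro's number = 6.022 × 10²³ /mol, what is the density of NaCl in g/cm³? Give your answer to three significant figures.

2.18 g/cm³

The rock-salt structure contains Z = 4 formula units per cell; M(NaCl) = 22.99 + 35.45 = 58.44 g/mol.
a³ = (5.630 × 10^-8 cm)³ = 1.785 × 10^-22 cm³.
ρ = 4 × 58.44 / (6.022 × 10²³ × 1.785 × 10^-22) = 2.175 g/cm³.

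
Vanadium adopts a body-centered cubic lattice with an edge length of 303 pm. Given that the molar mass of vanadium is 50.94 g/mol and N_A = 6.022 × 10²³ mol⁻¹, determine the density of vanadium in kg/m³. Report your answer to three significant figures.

6080 kg/m³

A BCC unit cell contains Z = 2 atoms.
Cell volume: a³ = (303 pm)³ = (3.030 × 10^-8 cm)³ = 2.782 × 10^-23 cm³.
ρ = Z·M/(N_A·a³) = 2 × 50.94 / (6.022 × 10²³ × 2.782 × 10^-23) = 6.082 g/cm³ = 6080 kg/m³.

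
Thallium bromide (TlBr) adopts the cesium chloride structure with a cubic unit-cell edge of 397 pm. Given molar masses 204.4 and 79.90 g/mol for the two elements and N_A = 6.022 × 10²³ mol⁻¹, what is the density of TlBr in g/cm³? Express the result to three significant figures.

7.55 g/cm³

The cesium chloride structure contains Z = 1 formula unit per cell; M(TlBr) = 204.4 + 79.90 = 284.3 g/mol.
a³ = (3.970 × 10^-8 cm)³ = 6.257 × 10^-23 cm³.
ρ = 1 × 284.3 / (6.022 × 10²³ × 6.257 × 10^-23) = 7.545 g/cm³.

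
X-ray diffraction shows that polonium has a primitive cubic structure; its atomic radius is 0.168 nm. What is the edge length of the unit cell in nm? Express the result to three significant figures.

In a simple cubic lattice, atoms touch along the cell edge, so a = 2r.
a = 2r = 2 × 0.168 = 0.336 nm.

0.336 nm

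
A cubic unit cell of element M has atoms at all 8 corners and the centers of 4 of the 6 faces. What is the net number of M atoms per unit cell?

3

Corner atoms are shared by 8 cells (1/8 each), face atoms by 2 (1/2 each).
Net atoms = 8 × 1/8 + 4 × 1/2 = 1 + 2 = 3.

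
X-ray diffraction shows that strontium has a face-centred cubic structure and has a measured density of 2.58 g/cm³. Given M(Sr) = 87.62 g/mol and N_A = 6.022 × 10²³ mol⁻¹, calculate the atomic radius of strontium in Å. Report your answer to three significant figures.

2.15 Å

For an FCC cell (Z = 4), a³ = Z·M/(N_A·ρ) = 4 × 87.62 / (6.022 × 10²³ × 2.580) = 2.256 × 10^-22 cm³, so a = 6.087 × 10^-8 cm = 6.087 Å.
Atoms touch along the face diagonal, so √2·a = 4r, so r = 0.3536 × a = 2.15 Å.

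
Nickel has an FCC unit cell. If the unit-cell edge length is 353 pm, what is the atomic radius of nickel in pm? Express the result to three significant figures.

125 pm

In an FCC lattice, atoms touch along the face diagonal, so √2·a = 4r.
r = √2·a/4 = 1.4142 × 353 / 4 = 125 pm.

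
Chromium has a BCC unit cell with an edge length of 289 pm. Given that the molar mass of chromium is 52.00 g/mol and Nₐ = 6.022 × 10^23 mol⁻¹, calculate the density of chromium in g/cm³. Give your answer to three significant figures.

A BCC unit cell contains Z = 2 atoms.
Cell volume: a³ = (289 pm)³ = (2.890 × 10^-8 cm)³ = 2.414 × 10^-23 cm³.
ρ = Z·M/(N_A·a³) = 2 × 52.00 / (6.022 × 10²³ × 2.414 × 10^-23) = 7.155 g/cm³.

7.15 g/cm³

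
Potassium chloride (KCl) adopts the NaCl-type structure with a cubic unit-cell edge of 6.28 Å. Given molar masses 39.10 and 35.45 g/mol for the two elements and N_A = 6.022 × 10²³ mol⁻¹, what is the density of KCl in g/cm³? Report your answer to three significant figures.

2.00 g/cm³

The NaCl-type structure contains Z = 4 formula units per cell; M(KCl) = 39.10 + 35.45 = 74.55 g/mol.
a³ = (6.280 × 10^-8 cm)³ = 2.477 × 10^-22 cm³.
ρ = 4 × 74.55 / (6.022 × 10²³ × 2.477 × 10^-22) = 1.999 g/cm³.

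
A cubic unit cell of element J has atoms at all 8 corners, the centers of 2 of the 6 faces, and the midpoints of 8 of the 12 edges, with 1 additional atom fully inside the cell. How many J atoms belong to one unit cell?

Corner atoms are shared by 8 cells (1/8 each), face atoms by 2 (1/2 each), edge atoms by 4 (1/4 each), interior atoms are unshared.
Net atoms = 8 × 1/8 + 2 × 1/2 + 8 × 1/4 + 1 = 1 + 1 + 2 + 1 = 5.

5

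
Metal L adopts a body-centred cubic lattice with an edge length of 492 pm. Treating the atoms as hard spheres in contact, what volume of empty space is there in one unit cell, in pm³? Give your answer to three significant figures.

In a BCC lattice atoms touch along the body diagonal, so √3·a = 4r, so r = 0.4330a = 213.0 pm.
V_cell = a³ = 1.191 × 10^8 pm³; V_atoms = 2 × (4/3)πr³ = 8.101 × 10^7 pm³.
Empty space = 1.191 × 10^8 − 8.101 × 10^7 = 3.81 × 10^7 pm³.

3.81 × 10^7 pm³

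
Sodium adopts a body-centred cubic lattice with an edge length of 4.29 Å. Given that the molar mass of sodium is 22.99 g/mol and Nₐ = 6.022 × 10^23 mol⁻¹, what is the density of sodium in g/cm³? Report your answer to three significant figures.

0.967 g/cm³

A BCC unit cell contains Z = 2 atoms.
Cell volume: a³ = (4.29 Å)³ = (4.290 × 10^-8 cm)³ = 7.895 × 10^-23 cm³.
ρ = Z·M/(N_A·a³) = 2 × 22.99 / (6.022 × 10²³ × 7.895 × 10^-23) = 0.9671 g/cm³.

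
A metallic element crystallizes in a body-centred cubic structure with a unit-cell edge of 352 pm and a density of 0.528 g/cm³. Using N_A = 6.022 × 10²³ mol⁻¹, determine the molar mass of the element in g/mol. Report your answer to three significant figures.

6.93 g/mol

A BCC cell has Z = 2 atoms; a = 3.520 × 10^-8 cm.
M = ρ·N_A·a³/Z = 0.528 × 6.022 × 10²³ × 4.361 × 10^-23 / 2 = 6.93 g/mol.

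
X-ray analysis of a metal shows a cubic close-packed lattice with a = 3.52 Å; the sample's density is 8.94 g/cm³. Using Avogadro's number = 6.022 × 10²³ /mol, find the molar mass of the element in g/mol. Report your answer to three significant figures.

An FCC cell has Z = 4 atoms; a = 3.520 × 10^-8 cm.
M = ρ·N_A·a³/Z = 8.94 × 6.022 × 10²³ × 4.361 × 10^-23 / 4 = 58.7 g/mol.

58.7 g/mol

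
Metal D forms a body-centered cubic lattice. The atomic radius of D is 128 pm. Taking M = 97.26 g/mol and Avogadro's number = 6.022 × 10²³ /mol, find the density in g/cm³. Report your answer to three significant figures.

12.5 g/cm³

In a BCC lattice, atoms touch along the body diagonal, so √3·a = 4r, giving a = 295.6 pm = 2.956 × 10^-8 cm.
With Z = 2, ρ = Z·M/(N_A·a³) = 2 × 97.26 / (6.022 × 10²³ × 2.583 × 10^-23) = 12.51 g/cm³.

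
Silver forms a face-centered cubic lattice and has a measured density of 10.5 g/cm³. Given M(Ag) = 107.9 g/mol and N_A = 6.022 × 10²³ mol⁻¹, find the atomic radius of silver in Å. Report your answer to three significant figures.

For an FCC cell (Z = 4), a³ = Z·M/(N_A·ρ) = 4 × 107.9 / (6.022 × 10²³ × 10.50) = 6.826 × 10^-23 cm³, so a = 4.087 × 10^-8 cm = 4.087 Å.
Atoms touch along the face diagonal, so √2·a = 4r, so r = 0.3536 × a = 1.44 Å.

1.44 Å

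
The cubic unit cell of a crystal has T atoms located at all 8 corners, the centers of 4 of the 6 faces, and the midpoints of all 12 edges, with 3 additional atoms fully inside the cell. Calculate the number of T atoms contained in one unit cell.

Corner atoms are shared by 8 cells (1/8 each), face atoms by 2 (1/2 each), edge atoms by 4 (1/4 each), interior atoms are unshared.
Net atoms = 8 × 1/8 + 4 × 1/2 + 12 × 1/4 + 3 = 1 + 2 + 3 + 3 = 9.

9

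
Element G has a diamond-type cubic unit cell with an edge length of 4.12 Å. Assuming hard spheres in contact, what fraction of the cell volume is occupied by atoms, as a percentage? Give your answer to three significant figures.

In a diamond cubic lattice nearest neighbors lie along the body diagonal with √3·a = 8r, so r = 0.2165a = 0.8920 Å.
Packing fraction = Z·(4/3)πr³ / a³ = 8 × (4/3)π × (0.8920)³ / (4.12)³ = 0.3401 = 34.0%.

34.0%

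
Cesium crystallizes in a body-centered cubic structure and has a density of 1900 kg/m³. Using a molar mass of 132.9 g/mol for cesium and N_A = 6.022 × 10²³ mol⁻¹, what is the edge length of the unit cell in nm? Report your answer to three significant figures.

0.615 nm

With Z = 2 atoms per BCC cell, a³ = Z·M/(N_A·ρ) = 2 × 132.9 / (6.022 × 10²³ × 1.900 g/cm³) = 2.323 × 10^-22 cm³.
a = (2.323 × 10^-22)^(1/3) = 6.147 × 10^-8 cm = 0.615 nm.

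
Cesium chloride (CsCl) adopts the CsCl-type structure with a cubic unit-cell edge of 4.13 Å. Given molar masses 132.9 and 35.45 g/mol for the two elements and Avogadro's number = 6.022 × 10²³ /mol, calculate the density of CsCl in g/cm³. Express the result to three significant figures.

The CsCl-type structure contains Z = 1 formula unit per cell; M(CsCl) = 132.9 + 35.45 = 168.35 g/mol.
a³ = (4.130 × 10^-8 cm)³ = 7.044 × 10^-23 cm³.
ρ = 1 × 168.35 / (6.022 × 10²³ × 7.044 × 10^-23) = 3.968 g/cm³.

3.97 g/cm³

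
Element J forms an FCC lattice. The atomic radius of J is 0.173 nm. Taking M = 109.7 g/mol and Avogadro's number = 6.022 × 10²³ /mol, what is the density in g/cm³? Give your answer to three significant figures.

In an FCC lattice, atoms touch along the face diagonal, so √2·a = 4r, giving a = 0.4893 nm = 4.893 × 10^-8 cm.
With Z = 4, ρ = Z·M/(N_A·a³) = 4 × 109.7 / (6.022 × 10²³ × 1.172 × 10^-22) = 6.219 g/cm³.

6.22 g/cm³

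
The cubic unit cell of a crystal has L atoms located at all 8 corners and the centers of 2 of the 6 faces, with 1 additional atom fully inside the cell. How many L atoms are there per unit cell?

Corner atoms are shared by 8 cells (1/8 each), face atoms by 2 (1/2 each), interior atoms are unshared.
Net atoms = 8 × 1/8 + 2 × 1/2 + 1 = 1 + 1 + 1 = 3.

3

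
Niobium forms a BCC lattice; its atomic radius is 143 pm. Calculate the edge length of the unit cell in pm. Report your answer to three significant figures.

In a BCC lattice, atoms touch along the body diagonal, so √3·a = 4r.
a = 4r/√3 = 4 × 143 / 1.7321 = 330 pm.

330 pm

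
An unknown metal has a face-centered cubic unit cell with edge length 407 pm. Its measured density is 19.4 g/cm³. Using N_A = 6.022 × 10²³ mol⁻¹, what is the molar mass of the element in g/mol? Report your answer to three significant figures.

An FCC cell has Z = 4 atoms; a = 4.070 × 10^-8 cm.
M = ρ·N_A·a³/Z = 19.4 × 6.022 × 10²³ × 6.742 × 10^-23 / 4 = 197 g/mol.

197 g/mol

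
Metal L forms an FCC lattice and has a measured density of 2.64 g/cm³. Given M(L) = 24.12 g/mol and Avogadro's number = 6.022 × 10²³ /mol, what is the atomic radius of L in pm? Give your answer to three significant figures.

For an FCC cell (Z = 4), a³ = Z·M/(N_A·ρ) = 4 × 24.12 / (6.022 × 10²³ × 2.640) = 6.069 × 10^-23 cm³, so a = 3.930 × 10^-8 cm = 393.0 pm.
Atoms touch along the face diagonal, so √2·a = 4r, so r = 0.3536 × a = 139 pm.

139 pm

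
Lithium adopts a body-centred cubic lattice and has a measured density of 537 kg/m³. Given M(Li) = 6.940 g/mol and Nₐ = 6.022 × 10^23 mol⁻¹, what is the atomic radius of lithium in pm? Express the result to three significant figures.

152 pm

For a BCC cell (Z = 2), a³ = Z·M/(N_A·ρ) = 2 × 6.940 / (6.022 × 10²³ × 0.5370) = 4.292 × 10^-23 cm³, so a = 3.501 × 10^-8 cm = 350.1 pm.
Atoms touch along the body diagonal, so √3·a = 4r, so r = 0.4330 × a = 152 pm.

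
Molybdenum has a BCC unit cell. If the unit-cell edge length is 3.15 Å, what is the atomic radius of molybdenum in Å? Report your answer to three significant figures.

In a BCC lattice, atoms touch along the body diagonal, so √3·a = 4r.
r = √3·a/4 = 1.7321 × 3.15 / 4 = 1.36 Å.

1.36 Å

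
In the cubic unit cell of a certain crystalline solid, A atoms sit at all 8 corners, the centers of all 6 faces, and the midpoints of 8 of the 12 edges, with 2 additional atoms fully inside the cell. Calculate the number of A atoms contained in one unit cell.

Corner atoms are shared by 8 cells (1/8 each), face atoms by 2 (1/2 each), edge atoms by 4 (1/4 each), interior atoms are unshared.
Net atoms = 8 × 1/8 + 6 × 1/2 + 8 × 1/4 + 2 = 1 + 3 + 2 + 2 = 8.

8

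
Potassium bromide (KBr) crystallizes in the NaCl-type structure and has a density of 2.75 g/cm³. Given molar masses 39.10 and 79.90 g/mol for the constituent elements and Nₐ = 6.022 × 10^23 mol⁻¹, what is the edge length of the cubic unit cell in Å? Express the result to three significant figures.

6.60 Å

M(KBr) = 119.0 g/mol; Z = 4 formula units per cell.
a³ = Z·M/(N_A·ρ) = 4 × 119.0 / (6.022 × 10²³ × 2.75) = 2.874 × 10^-22 cm³, so a = 6.600 × 10^-8 cm = 6.60 Å.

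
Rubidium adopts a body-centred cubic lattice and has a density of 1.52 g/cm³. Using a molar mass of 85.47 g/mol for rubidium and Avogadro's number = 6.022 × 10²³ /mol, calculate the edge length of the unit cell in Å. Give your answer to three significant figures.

5.72 Å

With Z = 2 atoms per BCC cell, a³ = Z·M/(N_A·ρ) = 2 × 85.47 / (6.022 × 10²³ × 1.520 g/cm³) = 1.867 × 10^-22 cm³.
a = (1.867 × 10^-22)^(1/3) = 5.716 × 10^-8 cm = 5.72 Å.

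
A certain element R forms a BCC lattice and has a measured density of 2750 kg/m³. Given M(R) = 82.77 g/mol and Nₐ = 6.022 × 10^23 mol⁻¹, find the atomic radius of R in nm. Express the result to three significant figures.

0.201 nm

For a BCC cell (Z = 2), a³ = Z·M/(N_A·ρ) = 2 × 82.77 / (6.022 × 10²³ × 2.750) = 9.996 × 10^-23 cm³, so a = 4.641 × 10^-8 cm = 0.4641 nm.
Atoms touch along the body diagonal, so √3·a = 4r, so r = 0.4330 × a = 0.201 nm.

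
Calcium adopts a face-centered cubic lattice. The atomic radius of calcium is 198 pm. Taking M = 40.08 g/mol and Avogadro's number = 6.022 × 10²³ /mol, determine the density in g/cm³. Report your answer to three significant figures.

In an FCC lattice, atoms touch along the face diagonal, so √2·a = 4r, giving a = 560.0 pm = 5.600 × 10^-8 cm.
With Z = 4, ρ = Z·M/(N_A·a³) = 4 × 40.08 / (6.022 × 10²³ × 1.756 × 10^-22) = 1.516 g/cm³.

1.52 g/cm³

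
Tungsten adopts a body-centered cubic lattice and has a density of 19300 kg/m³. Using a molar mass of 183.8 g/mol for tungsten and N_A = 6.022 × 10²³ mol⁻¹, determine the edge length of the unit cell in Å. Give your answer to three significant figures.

With Z = 2 atoms per BCC cell, a³ = Z·M/(N_A·ρ) = 2 × 183.8 / (6.022 × 10²³ × 19.30 g/cm³) = 3.163 × 10^-23 cm³.
a = (3.163 × 10^-23)^(1/3) = 3.162 × 10^-8 cm = 3.16 Å.

3.16 Å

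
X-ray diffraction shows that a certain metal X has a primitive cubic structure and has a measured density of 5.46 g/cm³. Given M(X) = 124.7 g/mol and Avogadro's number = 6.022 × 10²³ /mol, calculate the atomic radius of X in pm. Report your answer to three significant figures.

168 pm

For a simple cubic cell (Z = 1), a³ = Z·M/(N_A·ρ) = 1 × 124.7 / (6.022 × 10²³ × 5.460) = 3.793 × 10^-23 cm³, so a = 3.360 × 10^-8 cm = 336.0 pm.
Atoms touch along the cell edge, so a = 2r, so r = 0.5000 × a = 168 pm.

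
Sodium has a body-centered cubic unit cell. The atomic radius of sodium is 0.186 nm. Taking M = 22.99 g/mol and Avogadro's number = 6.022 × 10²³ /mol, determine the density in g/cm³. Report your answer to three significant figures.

0.963 g/cm³

In a BCC lattice, atoms touch along the body diagonal, so √3·a = 4r, giving a = 0.4295 nm = 4.295 × 10^-8 cm.
With Z = 2, ρ = Z·M/(N_A·a³) = 2 × 22.99 / (6.022 × 10²³ × 7.926 × 10^-23) = 0.9634 g/cm³.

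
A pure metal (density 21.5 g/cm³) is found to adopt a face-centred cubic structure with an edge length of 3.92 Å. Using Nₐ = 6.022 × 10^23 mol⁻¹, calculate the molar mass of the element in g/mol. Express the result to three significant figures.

195 g/mol

An FCC cell has Z = 4 atoms; a = 3.920 × 10^-8 cm.
M = ρ·N_A·a³/Z = 21.5 × 6.022 × 10²³ × 6.024 × 10^-23 / 4 = 195 g/mol.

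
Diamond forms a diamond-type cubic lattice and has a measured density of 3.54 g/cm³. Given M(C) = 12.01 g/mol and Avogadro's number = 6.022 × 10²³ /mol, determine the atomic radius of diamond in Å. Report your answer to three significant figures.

0.770 Å

For a diamond cubic cell (Z = 8), a³ = Z·M/(N_A·ρ) = 8 × 12.01 / (6.022 × 10²³ × 3.540) = 4.507 × 10^-23 cm³, so a = 3.559 × 10^-8 cm = 3.559 Å.
Nearest neighbors lie along the body diagonal with √3·a = 8r, so r = 0.2165 × a = 0.770 Å.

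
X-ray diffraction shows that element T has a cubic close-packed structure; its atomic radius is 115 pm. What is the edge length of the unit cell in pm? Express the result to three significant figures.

325 pm

In an FCC lattice, atoms touch along the face diagonal, so √2·a = 4r.
a = 4r/√2 = 4 × 115 / 1.4142 = 325 pm.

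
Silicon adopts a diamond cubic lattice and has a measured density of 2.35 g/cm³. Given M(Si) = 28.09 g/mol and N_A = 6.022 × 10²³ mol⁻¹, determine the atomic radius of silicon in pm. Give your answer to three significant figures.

For a diamond cubic cell (Z = 8), a³ = Z·M/(N_A·ρ) = 8 × 28.09 / (6.022 × 10²³ × 2.350) = 1.588 × 10^-22 cm³, so a = 5.415 × 10^-8 cm = 541.5 pm.
Nearest neighbors lie along the body diagonal with √3·a = 8r, so r = 0.2165 × a = 117 pm.

117 pm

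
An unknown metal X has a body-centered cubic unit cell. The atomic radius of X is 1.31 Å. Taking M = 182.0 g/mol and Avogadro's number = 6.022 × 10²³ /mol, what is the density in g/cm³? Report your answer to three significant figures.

In a BCC lattice, atoms touch along the body diagonal, so √3·a = 4r, giving a = 3.025 Å = 3.025 × 10^-8 cm.
With Z = 2, ρ = Z·M/(N_A·a³) = 2 × 182.0 / (6.022 × 10²³ × 2.769 × 10^-23) = 21.83 g/cm³.

21.8 g/cm³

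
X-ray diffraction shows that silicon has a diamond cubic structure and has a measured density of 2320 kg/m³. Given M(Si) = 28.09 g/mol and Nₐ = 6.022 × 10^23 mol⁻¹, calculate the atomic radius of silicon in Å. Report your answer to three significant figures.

For a diamond cubic cell (Z = 8), a³ = Z·M/(N_A·ρ) = 8 × 28.09 / (6.022 × 10²³ × 2.320) = 1.608 × 10^-22 cm³, so a = 5.438 × 10^-8 cm = 5.438 Å.
Nearest neighbors lie along the body diagonal with √3·a = 8r, so r = 0.2165 × a = 1.18 Å.

1.18 Å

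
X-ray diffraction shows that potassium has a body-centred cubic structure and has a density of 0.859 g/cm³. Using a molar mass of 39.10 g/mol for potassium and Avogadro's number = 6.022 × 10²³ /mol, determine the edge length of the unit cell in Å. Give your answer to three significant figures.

5.33 Å

With Z = 2 atoms per BCC cell, a³ = Z·M/(N_A·ρ) = 2 × 39.10 / (6.022 × 10²³ × 0.8590 g/cm³) = 1.512 × 10^-22 cm³.
a = (1.512 × 10^-22)^(1/3) = 5.327 × 10^-8 cm = 5.33 Å.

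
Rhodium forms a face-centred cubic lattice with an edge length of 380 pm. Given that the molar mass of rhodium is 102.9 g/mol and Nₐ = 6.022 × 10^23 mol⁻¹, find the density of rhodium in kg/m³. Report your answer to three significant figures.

12500 kg/m³

An FCC unit cell contains Z = 4 atoms.
Cell volume: a³ = (380 pm)³ = (3.800 × 10^-8 cm)³ = 5.487 × 10^-23 cm³.
ρ = Z·M/(N_A·a³) = 4 × 102.9 / (6.022 × 10²³ × 5.487 × 10^-23) = 12.46 g/cm³ = 12500 kg/m³.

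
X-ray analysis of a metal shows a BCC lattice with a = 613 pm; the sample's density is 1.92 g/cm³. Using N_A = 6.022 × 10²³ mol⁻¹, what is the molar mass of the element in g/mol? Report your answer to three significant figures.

133 g/mol

A BCC cell has Z = 2 atoms; a = 6.130 × 10^-8 cm.
M = ρ·N_A·a³/Z = 1.92 × 6.022 × 10²³ × 2.303 × 10^-22 / 2 = 133 g/mol.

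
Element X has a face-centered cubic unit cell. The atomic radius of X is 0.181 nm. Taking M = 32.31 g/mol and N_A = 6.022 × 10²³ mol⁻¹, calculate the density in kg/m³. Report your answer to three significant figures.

In an FCC lattice, atoms touch along the face diagonal, so √2·a = 4r, giving a = 0.5119 nm = 5.119 × 10^-8 cm.
With Z = 4, ρ = Z·M/(N_A·a³) = 4 × 32.31 / (6.022 × 10²³ × 1.342 × 10^-22) = 1.600 g/cm³ = 1600 kg/m³.

1600 kg/m³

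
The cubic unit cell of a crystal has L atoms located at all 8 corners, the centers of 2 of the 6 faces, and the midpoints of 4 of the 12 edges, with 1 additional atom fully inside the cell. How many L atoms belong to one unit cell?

4

Corner atoms are shared by 8 cells (1/8 each), face atoms by 2 (1/2 each), edge atoms by 4 (1/4 each), interior atoms are unshared.
Net atoms = 8 × 1/8 + 2 × 1/2 + 4 × 1/4 + 1 = 1 + 1 + 1 + 1 = 4.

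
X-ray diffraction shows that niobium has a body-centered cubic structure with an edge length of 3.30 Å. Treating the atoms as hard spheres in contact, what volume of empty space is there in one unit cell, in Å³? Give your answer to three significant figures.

In a BCC lattice atoms touch along the body diagonal, so √3·a = 4r, so r = 0.4330a = 1.429 Å.
V_cell = a³ = 35.94 Å³; V_atoms = 2 × (4/3)πr³ = 24.44 Å³.
Empty space = 35.94 − 24.44 = 11.5 Å³.

11.5 Å³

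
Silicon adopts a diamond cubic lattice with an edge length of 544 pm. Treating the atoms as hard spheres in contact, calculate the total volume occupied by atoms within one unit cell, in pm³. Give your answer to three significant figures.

5.48 × 10^7 pm³

In a diamond cubic lattice nearest neighbors lie along the body diagonal with √3·a = 8r, so r = 0.2165a = 117.8 pm.
V_atoms = Z × (4/3)πr³ = 8 × (4/3)π × (117.8)³ = 5.48 × 10^7 pm³.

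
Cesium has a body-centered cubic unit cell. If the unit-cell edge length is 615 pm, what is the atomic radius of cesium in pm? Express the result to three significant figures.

266 pm

In a BCC lattice, atoms touch along the body diagonal, so √3·a = 4r.
r = √3·a/4 = 1.7321 × 615 / 4 = 266 pm.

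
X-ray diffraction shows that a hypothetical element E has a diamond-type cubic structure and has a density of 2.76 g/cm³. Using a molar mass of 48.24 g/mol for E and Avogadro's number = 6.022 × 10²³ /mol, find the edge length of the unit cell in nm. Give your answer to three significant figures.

0.615 nm

With Z = 8 atoms per diamond cubic cell, a³ = Z·M/(N_A·ρ) = 8 × 48.24 / (6.022 × 10²³ × 2.760 g/cm³) = 2.322 × 10^-22 cm³.
a = (2.322 × 10^-22)^(1/3) = 6.146 × 10^-8 cm = 0.615 nm.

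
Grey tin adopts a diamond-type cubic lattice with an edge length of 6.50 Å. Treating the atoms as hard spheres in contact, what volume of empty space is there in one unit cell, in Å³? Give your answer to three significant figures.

181 Å³

In a diamond cubic lattice nearest neighbors lie along the body diagonal with √3·a = 8r, so r = 0.2165a = 1.407 Å.
V_cell = a³ = 274.6 Å³; V_atoms = 8 × (4/3)πr³ = 93.40 Å³.
Empty space = 274.6 − 93.40 = 181 Å³.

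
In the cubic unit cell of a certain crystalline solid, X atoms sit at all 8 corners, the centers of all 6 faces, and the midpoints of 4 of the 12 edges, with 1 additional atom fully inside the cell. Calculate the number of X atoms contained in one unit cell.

Corner atoms are shared by 8 cells (1/8 each), face atoms by 2 (1/2 each), edge atoms by 4 (1/4 each), interior atoms are unshared.
Net atoms = 8 × 1/8 + 6 × 1/2 + 4 × 1/4 + 1 = 1 + 3 + 1 + 1 = 6.

6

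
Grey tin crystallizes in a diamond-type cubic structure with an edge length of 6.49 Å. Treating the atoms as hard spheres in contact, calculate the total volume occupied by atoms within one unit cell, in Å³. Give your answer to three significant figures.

In a diamond cubic lattice nearest neighbors lie along the body diagonal with √3·a = 8r, so r = 0.2165a = 1.405 Å.
V_atoms = Z × (4/3)πr³ = 8 × (4/3)π × (1.405)³ = 93.0 Å³.

93.0 Å³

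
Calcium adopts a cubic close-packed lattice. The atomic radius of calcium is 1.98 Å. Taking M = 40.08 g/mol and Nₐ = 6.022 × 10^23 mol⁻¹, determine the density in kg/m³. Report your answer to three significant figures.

1520 kg/m³

In an FCC lattice, atoms touch along the face diagonal, so √2·a = 4r, giving a = 5.600 Å = 5.600 × 10^-8 cm.
With Z = 4, ρ = Z·M/(N_A·a³) = 4 × 40.08 / (6.022 × 10²³ × 1.756 × 10^-22) = 1.516 g/cm³ = 1520 kg/m³.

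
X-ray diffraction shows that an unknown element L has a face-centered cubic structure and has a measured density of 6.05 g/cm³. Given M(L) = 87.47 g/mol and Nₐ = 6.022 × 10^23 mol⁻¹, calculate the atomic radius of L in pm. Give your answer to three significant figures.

162 pm

For an FCC cell (Z = 4), a³ = Z·M/(N_A·ρ) = 4 × 87.47 / (6.022 × 10²³ × 6.050) = 9.603 × 10^-23 cm³, so a = 4.579 × 10^-8 cm = 457.9 pm.
Atoms touch along the face diagonal, so √2·a = 4r, so r = 0.3536 × a = 162 pm.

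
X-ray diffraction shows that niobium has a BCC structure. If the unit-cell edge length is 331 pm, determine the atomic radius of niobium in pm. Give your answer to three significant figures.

143 pm

In a BCC lattice, atoms touch along the body diagonal, so √3·a = 4r.
r = √3·a/4 = 1.7321 × 331 / 4 = 143 pm.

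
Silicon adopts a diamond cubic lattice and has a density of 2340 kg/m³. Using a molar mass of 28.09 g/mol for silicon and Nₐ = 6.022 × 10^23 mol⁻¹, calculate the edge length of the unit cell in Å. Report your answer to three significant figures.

5.42 Å

With Z = 8 atoms per diamond cubic cell, a³ = Z·M/(N_A·ρ) = 8 × 28.09 / (6.022 × 10²³ × 2.340 g/cm³) = 1.595 × 10^-22 cm³.
a = (1.595 × 10^-22)^(1/3) = 5.423 × 10^-8 cm = 5.42 Å.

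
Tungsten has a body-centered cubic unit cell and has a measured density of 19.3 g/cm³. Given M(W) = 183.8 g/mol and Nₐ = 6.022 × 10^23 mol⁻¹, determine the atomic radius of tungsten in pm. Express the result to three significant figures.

137 pm

For a BCC cell (Z = 2), a³ = Z·M/(N_A·ρ) = 2 × 183.8 / (6.022 × 10²³ × 19.30) = 3.163 × 10^-23 cm³, so a = 3.162 × 10^-8 cm = 316.2 pm.
Atoms touch along the body diagonal, so √3·a = 4r, so r = 0.4330 × a = 137 pm.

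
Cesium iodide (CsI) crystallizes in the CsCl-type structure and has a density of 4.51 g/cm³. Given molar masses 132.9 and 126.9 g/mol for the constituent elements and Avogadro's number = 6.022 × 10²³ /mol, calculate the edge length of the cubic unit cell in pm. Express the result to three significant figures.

457 pm

M(CsI) = 259.8 g/mol; Z = 1 formula unit per cell.
a³ = Z·M/(N_A·ρ) = 1 × 259.8 / (6.022 × 10²³ × 4.51) = 9.566 × 10^-23 cm³, so a = 4.573 × 10^-8 cm = 457 pm.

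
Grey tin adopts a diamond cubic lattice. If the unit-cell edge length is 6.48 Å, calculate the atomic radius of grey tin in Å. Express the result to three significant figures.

1.40 Å

In a diamond cubic lattice, nearest neighbors lie along the body diagonal with √3·a = 8r.
r = √3·a/8 = 1.7321 × 6.48 / 8 = 1.40 Å.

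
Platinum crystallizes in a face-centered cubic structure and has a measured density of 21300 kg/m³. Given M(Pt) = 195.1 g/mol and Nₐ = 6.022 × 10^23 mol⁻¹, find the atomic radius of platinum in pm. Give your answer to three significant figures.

For an FCC cell (Z = 4), a³ = Z·M/(N_A·ρ) = 4 × 195.1 / (6.022 × 10²³ × 21.30) = 6.084 × 10^-23 cm³, so a = 3.933 × 10^-8 cm = 393.3 pm.
Atoms touch along the face diagonal, so √2·a = 4r, so r = 0.3536 × a = 139 pm.

139 pm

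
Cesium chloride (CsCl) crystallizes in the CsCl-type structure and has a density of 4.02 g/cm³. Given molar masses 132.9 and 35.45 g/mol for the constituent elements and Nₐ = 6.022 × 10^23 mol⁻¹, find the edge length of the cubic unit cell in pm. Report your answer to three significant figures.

411 pm

M(CsCl) = 168.35 g/mol; Z = 1 formula unit per cell.
a³ = Z·M/(N_A·ρ) = 1 × 168.35 / (6.022 × 10²³ × 4.02) = 6.954 × 10^-23 cm³, so a = 4.112 × 10^-8 cm = 411 pm.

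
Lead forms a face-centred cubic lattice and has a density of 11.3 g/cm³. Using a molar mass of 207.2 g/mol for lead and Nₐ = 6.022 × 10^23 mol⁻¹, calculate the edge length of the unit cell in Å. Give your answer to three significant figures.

With Z = 4 atoms per FCC cell, a³ = Z·M/(N_A·ρ) = 4 × 207.2 / (6.022 × 10²³ × 11.30 g/cm³) = 1.218 × 10^-22 cm³.
a = (1.218 × 10^-22)^(1/3) = 4.957 × 10^-8 cm = 4.96 Å.

4.96 Å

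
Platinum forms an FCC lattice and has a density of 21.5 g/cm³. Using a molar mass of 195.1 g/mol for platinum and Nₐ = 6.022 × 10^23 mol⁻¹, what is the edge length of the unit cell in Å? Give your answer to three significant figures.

With Z = 4 atoms per FCC cell, a³ = Z·M/(N_A·ρ) = 4 × 195.1 / (6.022 × 10²³ × 21.50 g/cm³) = 6.028 × 10^-23 cm³.
a = (6.028 × 10^-23)^(1/3) = 3.921 × 10^-8 cm = 3.92 Å.

3.92 Å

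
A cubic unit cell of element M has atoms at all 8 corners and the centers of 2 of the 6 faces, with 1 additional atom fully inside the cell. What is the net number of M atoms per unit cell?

3

Corner atoms are shared by 8 cells (1/8 each), face atoms by 2 (1/2 each), interior atoms are unshared.
Net atoms = 8 × 1/8 + 2 × 1/2 + 1 = 1 + 1 + 1 = 3.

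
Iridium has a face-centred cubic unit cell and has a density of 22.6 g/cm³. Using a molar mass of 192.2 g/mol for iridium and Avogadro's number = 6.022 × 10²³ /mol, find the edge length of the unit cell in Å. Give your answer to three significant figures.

3.84 Å

With Z = 4 atoms per FCC cell, a³ = Z·M/(N_A·ρ) = 4 × 192.2 / (6.022 × 10²³ × 22.60 g/cm³) = 5.649 × 10^-23 cm³.
a = (5.649 × 10^-23)^(1/3) = 3.837 × 10^-8 cm = 3.84 Å.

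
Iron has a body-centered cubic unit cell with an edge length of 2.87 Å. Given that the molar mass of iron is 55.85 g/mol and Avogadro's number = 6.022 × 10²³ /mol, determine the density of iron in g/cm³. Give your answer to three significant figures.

7.85 g/cm³

A BCC unit cell contains Z = 2 atoms.
Cell volume: a³ = (2.87 Å)³ = (2.870 × 10^-8 cm)³ = 2.364 × 10^-23 cm³.
ρ = Z·M/(N_A·a³) = 2 × 55.85 / (6.022 × 10²³ × 2.364 × 10^-23) = 7.846 g/cm³.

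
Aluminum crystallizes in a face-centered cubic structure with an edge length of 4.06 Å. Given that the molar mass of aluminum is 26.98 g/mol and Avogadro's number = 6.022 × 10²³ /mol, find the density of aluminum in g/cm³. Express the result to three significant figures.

2.68 g/cm³

An FCC unit cell contains Z = 4 atoms.
Cell volume: a³ = (4.06 Å)³ = (4.060 × 10^-8 cm)³ = 6.692 × 10^-23 cm³.
ρ = Z·M/(N_A·a³) = 4 × 26.98 / (6.022 × 10²³ × 6.692 × 10^-23) = 2.678 g/cm³.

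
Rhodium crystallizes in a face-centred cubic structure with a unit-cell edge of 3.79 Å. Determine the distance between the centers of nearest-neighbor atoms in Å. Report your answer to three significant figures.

In an FCC structure, atoms touch along the face diagonal, so √2·a = 4r; the nearest-neighbor distance equals 2r = 0.7071·a.
d = 0.7071 × 3.79 = 2.68 Å.

2.68 Å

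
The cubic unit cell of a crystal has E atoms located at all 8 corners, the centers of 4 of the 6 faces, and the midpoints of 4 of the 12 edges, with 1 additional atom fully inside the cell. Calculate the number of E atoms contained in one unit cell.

Corner atoms are shared by 8 cells (1/8 each), face atoms by 2 (1/2 each), edge atoms by 4 (1/4 each), interior atoms are unshared.
Net atoms = 8 × 1/8 + 4 × 1/2 + 4 × 1/4 + 1 = 1 + 2 + 1 + 1 = 5.

5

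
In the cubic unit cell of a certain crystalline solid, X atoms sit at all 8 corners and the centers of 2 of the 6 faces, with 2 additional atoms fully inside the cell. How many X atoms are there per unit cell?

Corner atoms are shared by 8 cells (1/8 each), face atoms by 2 (1/2 each), interior atoms are unshared.
Net atoms = 8 × 1/8 + 2 × 1/2 + 2 = 1 + 1 + 2 = 4.

4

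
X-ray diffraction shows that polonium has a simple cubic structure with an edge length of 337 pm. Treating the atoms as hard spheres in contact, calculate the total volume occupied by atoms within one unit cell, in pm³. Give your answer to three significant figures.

2.00 × 10^7 pm³

In a simple cubic lattice atoms touch along the cell edge, so a = 2r, so r = 0.5000a = 168.5 pm.
V_atoms = Z × (4/3)πr³ = 1 × (4/3)π × (168.5)³ = 2.00 × 10^7 pm³.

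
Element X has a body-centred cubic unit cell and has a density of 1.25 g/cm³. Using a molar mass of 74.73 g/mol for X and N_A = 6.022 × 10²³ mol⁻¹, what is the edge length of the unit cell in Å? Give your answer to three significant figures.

5.83 Å

With Z = 2 atoms per BCC cell, a³ = Z·M/(N_A·ρ) = 2 × 74.73 / (6.022 × 10²³ × 1.250 g/cm³) = 1.986 × 10^-22 cm³.
a = (1.986 × 10^-22)^(1/3) = 5.834 × 10^-8 cm = 5.83 Å.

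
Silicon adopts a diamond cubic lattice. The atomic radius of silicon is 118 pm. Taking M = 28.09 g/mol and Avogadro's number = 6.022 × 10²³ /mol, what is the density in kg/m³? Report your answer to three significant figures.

2300 kg/m³

In a diamond cubic lattice, nearest neighbors lie along the body diagonal with √3·a = 8r, giving a = 545.0 pm = 5.450 × 10^-8 cm.
With Z = 8, ρ = Z·M/(N_A·a³) = 8 × 28.09 / (6.022 × 10²³ × 1.619 × 10^-22) = 2.305 g/cm³ = 2300 kg/m³.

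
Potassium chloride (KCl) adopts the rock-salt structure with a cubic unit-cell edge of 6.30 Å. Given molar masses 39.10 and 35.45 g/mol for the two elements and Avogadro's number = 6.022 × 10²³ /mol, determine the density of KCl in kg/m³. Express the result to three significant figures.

The rock-salt structure contains Z = 4 formula units per cell; M(KCl) = 39.10 + 35.45 = 74.55 g/mol.
a³ = (6.300 × 10^-8 cm)³ = 2.500 × 10^-22 cm³.
ρ = 4 × 74.55 / (6.022 × 10²³ × 2.500 × 10^-22) = 1.980 g/cm³ = 1980 kg/m³.

1980 kg/m³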